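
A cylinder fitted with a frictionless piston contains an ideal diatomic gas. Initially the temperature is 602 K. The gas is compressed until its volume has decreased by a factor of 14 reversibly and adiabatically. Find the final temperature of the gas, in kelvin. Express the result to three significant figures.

T₂ ≈ 1730 K

For a reversible adiabat TV^(γ−1) is constant, so T₂ = T₁ (V₁/V₂)^(γ−1).
For a diatomic ideal gas γ = 7/5, so γ−1 = 2/5.
T₂ = 602 × 14^(2/5) = 1730 K.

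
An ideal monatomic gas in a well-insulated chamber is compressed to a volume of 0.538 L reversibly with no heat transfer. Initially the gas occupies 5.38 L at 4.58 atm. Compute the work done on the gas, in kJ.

W ≈ 13.6 kJ

γ = 5/3 for a monatomic ideal gas.
P₂ = P₁(V₁/V₂)^γ = 4.58×(5.38/0.538)^(5/3) = 212.6 atm.
For a reversible adiabat, W_by_gas = (P₁V₁ − P₂V₂)/(γ−1).
W_by = (464100×0.00538 − 2.154×10^7×0.000538) / (2/3) = -13640 J.
W_on_gas = −W_by = 13640 J.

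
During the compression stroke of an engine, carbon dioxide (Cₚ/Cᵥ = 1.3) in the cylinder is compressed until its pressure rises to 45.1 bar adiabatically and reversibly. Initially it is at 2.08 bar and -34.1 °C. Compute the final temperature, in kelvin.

Along an adiabat T P^((1−γ)/γ) is constant, so T₂ = T₁ (P₂/P₁)^((γ−1)/γ).
T₁ = -34.1 °C = 239 K.
T₂ = 239 × (45.1/2.08)^(0.231) = 486.2 K.

T₂ ≈ 486 K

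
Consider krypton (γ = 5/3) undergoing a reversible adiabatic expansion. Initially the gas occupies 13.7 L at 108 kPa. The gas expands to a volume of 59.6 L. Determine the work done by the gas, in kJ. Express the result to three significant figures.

W ≈ 1.39 kJ

P₂ = P₁(V₁/V₂)^γ = 108×(13.7/59.6)^(5/3) = 9.316 kPa.
For a reversible adiabat, W_by_gas = (P₁V₁ − P₂V₂)/(γ−1).
W_by = (108000×0.0137 − 9316×0.0596) / (2/3) = 1387 J.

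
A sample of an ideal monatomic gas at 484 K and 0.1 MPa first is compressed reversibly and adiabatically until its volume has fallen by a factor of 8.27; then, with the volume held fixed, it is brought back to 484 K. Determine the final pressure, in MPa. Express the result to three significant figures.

For a monatomic ideal gas γ = 5/3.
Adiabatic step (PV^γ = const): P₂ = 0.1×8.27^(5/3) = 3.382 MPa; T₂ = 484×8.27^(2/3) = 1979 K.
Isochoric: P₃ = P₂(T₃/T₂) = 3.382 × (484/1979) = 0.827 MPa.

P₃ ≈ 0.827 MPa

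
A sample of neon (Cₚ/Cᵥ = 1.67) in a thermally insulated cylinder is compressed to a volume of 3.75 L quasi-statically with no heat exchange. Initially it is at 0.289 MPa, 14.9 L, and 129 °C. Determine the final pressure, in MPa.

P₂ ≈ 2.89 MPa

Since PV^γ is constant along a reversible adiabat, P₂ = P₁ (V₁/V₂)^γ.
P₂ = 0.289 × (14.9/3.75)^(1.67) = 2.894 MPa.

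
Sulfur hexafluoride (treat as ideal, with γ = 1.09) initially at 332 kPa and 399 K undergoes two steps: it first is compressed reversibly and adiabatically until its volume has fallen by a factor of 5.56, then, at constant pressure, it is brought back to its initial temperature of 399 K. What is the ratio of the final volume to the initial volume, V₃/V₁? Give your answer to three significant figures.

V₃/V₁ ≈ 0.154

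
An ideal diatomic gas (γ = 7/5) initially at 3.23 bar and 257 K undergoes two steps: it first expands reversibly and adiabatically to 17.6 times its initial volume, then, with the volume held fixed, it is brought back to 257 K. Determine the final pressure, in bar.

Adiabatic step (PV^γ = const): P₂ = 3.23×(1/17.6)^(7/5) = 0.05828 bar; T₂ = 257×(1/17.6)^(2/5) = 81.61 K.
Isochoric: P₃ = P₂(T₃/T₂) = 0.05828 × (257/81.61) = 0.1835 bar.

P₃ ≈ 0.184 bar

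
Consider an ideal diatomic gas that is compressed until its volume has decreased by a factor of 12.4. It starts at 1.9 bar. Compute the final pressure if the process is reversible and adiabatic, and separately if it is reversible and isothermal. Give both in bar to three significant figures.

adiabatic: 64.5 bar; isothermal: 23.6 bar

For a diatomic ideal gas γ = 7/5.
Isothermal: P₂ = P₁(V₁/V₂) = 1.9×12.4 = 23.56 bar.
Adiabatic: P₂ = P₁(V₁/V₂)^γ = 1.9×12.4^(7/5) = 64.5 bar.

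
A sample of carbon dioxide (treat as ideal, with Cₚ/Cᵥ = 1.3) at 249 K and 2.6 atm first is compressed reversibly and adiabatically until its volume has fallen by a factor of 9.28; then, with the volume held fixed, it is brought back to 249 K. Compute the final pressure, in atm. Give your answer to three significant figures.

P₃ ≈ 24.1 atm

Adiabatic step (PV^γ = const): P₂ = 2.6×9.28^(1.3) = 47.07 atm; T₂ = 249×9.28^(0.3) = 485.8 K.
Isochoric: P₃ = P₂(T₃/T₂) = 47.07 × (249/485.8) = 24.13 atm.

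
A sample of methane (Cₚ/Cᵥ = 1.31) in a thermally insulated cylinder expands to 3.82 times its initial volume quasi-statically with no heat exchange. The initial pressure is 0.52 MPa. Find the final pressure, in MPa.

P₂ ≈ 0.0898 MPa

Adiabatic: P₁V₁^γ = P₂V₂^γ ⇒ P₂ = P₁ (V₁/V₂)^γ.
P₂ = 0.52 × (1/3.82)^(1.31) = 0.08985 MPa.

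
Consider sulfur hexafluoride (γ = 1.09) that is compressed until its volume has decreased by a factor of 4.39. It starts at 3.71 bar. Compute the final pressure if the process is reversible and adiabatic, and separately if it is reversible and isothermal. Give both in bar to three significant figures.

Isothermal: P₂ = P₁(V₁/V₂) = 3.71×4.39 = 16.29 bar.
Adiabatic: P₂ = P₁(V₁/V₂)^γ = 3.71×4.39^(1.09) = 18.61 bar.

adiabatic: 18.6 bar; isothermal: 16.3 bar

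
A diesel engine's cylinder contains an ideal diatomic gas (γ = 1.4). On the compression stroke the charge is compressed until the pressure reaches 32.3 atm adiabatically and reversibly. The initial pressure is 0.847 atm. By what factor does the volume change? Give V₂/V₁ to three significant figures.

V₂/V₁ ≈ 0.0742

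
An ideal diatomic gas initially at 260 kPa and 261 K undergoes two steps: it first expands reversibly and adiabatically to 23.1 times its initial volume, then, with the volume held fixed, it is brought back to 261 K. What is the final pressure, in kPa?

For a diatomic ideal gas γ = 7/5.
Adiabatic step (PV^γ = const): P₂ = 260×(1/23.1)^(7/5) = 3.206 kPa; T₂ = 261×(1/23.1)^(2/5) = 74.34 K.
Isochoric: P₃ = P₂(T₃/T₂) = 3.206 × (261/74.34) = 11.26 kPa.

P₃ ≈ 11.3 kPa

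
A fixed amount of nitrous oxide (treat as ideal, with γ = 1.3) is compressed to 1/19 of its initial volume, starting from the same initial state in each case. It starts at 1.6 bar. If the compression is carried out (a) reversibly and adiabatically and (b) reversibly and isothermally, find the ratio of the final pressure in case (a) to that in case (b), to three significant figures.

Isothermal: P_b = P₁(V₁/V₂) = 1.6×19.
Adiabatic: P_a = P₁(V₁/V₂)^γ = 1.6×19^(1.3).
P_a/P_b = (V₁/V₂)^(γ−1) = 19^(0.3) = 2.419.

P_adiabatic / P_isothermal ≈ 2.42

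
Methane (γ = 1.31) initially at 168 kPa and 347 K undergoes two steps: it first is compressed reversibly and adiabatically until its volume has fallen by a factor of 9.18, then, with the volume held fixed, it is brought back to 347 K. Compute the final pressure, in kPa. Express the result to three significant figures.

P₃ ≈ 1540 kPa

Adiabatic step (PV^γ = const): P₂ = 168×9.18^(1.31) = 3066 kPa; T₂ = 347×9.18^(0.31) = 689.9 K.
Isochoric: P₃ = P₂(T₃/T₂) = 3066 × (347/689.9) = 1542 kPa.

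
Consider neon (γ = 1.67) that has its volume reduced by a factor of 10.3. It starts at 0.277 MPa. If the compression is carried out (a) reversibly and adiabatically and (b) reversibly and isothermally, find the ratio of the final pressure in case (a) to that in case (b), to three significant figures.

Isothermal: P_b = P₁(V₁/V₂) = 0.277×10.3.
Adiabatic: P_a = P₁(V₁/V₂)^γ = 0.277×10.3^(1.67).
P_a/P_b = (V₁/V₂)^(γ−1) = 10.3^(0.67) = 4.771.

P_adiabatic / P_isothermal ≈ 4.77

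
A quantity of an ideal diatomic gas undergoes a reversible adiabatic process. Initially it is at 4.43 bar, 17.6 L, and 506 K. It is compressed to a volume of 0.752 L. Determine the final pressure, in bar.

P₂ ≈ 366 bar

Since PV^γ is constant along a reversible adiabat, P₂ = P₁ (V₁/V₂)^γ.
γ = 7/5 for a diatomic ideal gas.
P₂ = 4.43 × (17.6/0.752)^(7/5) = 365.9 bar.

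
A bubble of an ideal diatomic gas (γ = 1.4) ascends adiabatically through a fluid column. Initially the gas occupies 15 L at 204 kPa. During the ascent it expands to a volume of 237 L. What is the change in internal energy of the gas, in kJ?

ΔU ≈ -5.11 kJ

P₂ = P₁(V₁/V₂)^γ = 204×(15/237)^(1.4) = 4.281 kPa.
For a reversible adiabat, W_by_gas = (P₁V₁ − P₂V₂)/(γ−1).
W_by = (204000×0.015 − 4281×0.237) / (0.4) = 5114 J.
Q = 0 ⇒ ΔU = −W_by = -5114 J.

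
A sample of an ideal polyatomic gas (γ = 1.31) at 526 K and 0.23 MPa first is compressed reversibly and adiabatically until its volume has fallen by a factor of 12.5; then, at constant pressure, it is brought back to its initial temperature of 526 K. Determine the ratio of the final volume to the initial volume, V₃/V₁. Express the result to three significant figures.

Adiabatic step: V₂/V₁ = 0.08; T₂ = T₁·12.5^(0.31) = 1151 K.
Isobaric step: V₃/V₂ = T₃/T₂ = 526/1151.
V₃/V₁ = (V₂/V₁)(V₃/V₂) = 0.08 × (526/1151) = 0.03656.

V₃/V₁ ≈ 0.0366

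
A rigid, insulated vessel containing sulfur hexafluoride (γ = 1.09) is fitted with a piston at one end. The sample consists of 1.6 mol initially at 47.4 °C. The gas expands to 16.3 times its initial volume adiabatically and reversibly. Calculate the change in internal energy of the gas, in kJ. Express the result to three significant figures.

For a reversible adiabat TV^(γ−1) is constant, so T₂ = T₁ (V₁/V₂)^(γ−1).
T₁ = 47.4 °C = 320.5 K.
T₂ = 320.5 × (1/16.3)^(0.09) = 249.3 K.
Q = 0, so ΔU = W_on_gas = nCᵥΔT with Cᵥ = R/(γ−1) = 92.38 J/(mol·K).
ΔU = 1.6 × 92.38 × (249.3 − 320.5) = -10520 J.

ΔU ≈ -10.5 kJ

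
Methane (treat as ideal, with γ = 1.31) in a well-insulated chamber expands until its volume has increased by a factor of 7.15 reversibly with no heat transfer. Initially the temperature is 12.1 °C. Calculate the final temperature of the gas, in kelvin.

For a reversible adiabat TV^(γ−1) is constant, so T₂ = T₁ (V₁/V₂)^(γ−1).
T₁ = 12.1 °C = 285.2 K.
T₂ = 285.2 × (1/7.15)^(0.31) = 155 K.

T₂ ≈ 155 K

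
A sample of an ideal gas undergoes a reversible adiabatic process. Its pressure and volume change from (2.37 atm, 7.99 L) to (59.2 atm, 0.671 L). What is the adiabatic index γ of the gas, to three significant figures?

γ ≈ 1.30

PV^γ = const ⇒ γ = ln(P₂/P₁) / ln(V₁/V₂).
γ = ln(59.2/2.37) / ln(7.99/0.671) = 1.299.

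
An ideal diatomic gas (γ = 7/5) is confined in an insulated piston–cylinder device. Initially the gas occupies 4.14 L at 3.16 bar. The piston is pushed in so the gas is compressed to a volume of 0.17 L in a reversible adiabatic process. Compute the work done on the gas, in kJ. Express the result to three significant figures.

W ≈ 8.46 kJ

P₂ = P₁(V₁/V₂)^γ = 3.16×(4.14/0.17)^(7/5) = 276 bar.
For a reversible adiabat, W_by_gas = (P₁V₁ − P₂V₂)/(γ−1).
W_by = (316000×0.00414 − 2.76×10^7×0.00017) / (2/5) = -8458 J.
W_on_gas = −W_by = 8458 J.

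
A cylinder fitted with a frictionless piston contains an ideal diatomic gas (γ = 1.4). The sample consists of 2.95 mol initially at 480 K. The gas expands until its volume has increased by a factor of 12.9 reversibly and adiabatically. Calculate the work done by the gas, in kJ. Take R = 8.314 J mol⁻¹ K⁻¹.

W ≈ 18.8 kJ

Adiabatic: T₁V₁^(γ−1) = T₂V₂^(γ−1) ⇒ T₂ = T₁ (V₁/V₂)^(γ−1).
T₂ = 480 × (1/12.9)^(0.4) = 172.6 K.
Q = 0, so ΔU = W_on_gas = nCᵥΔT with Cᵥ = R/(γ−1) = 20.79 J/(mol·K).
ΔU = 2.95 × 20.79 × (172.6 − 480) = -18850 J.
Work done by the gas = −ΔU = 18850 J.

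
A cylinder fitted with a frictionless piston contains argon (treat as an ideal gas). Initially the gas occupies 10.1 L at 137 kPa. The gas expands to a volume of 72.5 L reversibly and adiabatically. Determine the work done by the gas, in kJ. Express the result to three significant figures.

γ = 5/3 for a monatomic ideal gas.
P₂ = P₁(V₁/V₂)^γ = 137×(10.1/72.5)^(5/3) = 5.129 kPa.
For a reversible adiabat, W_by_gas = (P₁V₁ − P₂V₂)/(γ−1).
W_by = (137000×0.0101 − 5129×0.0725) / (2/3) = 1518 J.

W ≈ 1.52 kJ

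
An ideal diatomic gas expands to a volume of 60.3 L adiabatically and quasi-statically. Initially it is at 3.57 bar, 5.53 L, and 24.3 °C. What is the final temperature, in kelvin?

T₂ ≈ 114 K

Adiabatic: T₁V₁^(γ−1) = T₂V₂^(γ−1) ⇒ T₂ = T₁ (V₁/V₂)^(γ−1).
γ = 7/5 for a diatomic ideal gas.
T₁ = 24.3 °C = 297.4 K.
T₂ = 297.4 × (5.53/60.3)^(2/5) = 114.4 K.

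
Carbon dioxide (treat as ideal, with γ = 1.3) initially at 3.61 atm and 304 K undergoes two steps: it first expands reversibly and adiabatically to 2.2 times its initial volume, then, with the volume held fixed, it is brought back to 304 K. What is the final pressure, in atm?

Adiabatic step (PV^γ = const): P₂ = 3.61×(1/2.2)^(1.3) = 1.295 atm; T₂ = 304×(1/2.2)^(0.3) = 240 K.
Isochoric: P₃ = P₂(T₃/T₂) = 1.295 × (304/240) = 1.641 atm.

P₃ ≈ 1.64 atm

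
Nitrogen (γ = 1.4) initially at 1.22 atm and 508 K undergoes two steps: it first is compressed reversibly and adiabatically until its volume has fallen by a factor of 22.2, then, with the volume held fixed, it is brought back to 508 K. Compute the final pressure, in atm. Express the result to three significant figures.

Adiabatic step (PV^γ = const): P₂ = 1.22×22.2^(1.4) = 93.6 atm; T₂ = 508×22.2^(0.4) = 1756 K.
Isochoric: P₃ = P₂(T₃/T₂) = 93.6 × (508/1756) = 27.08 atm.

P₃ ≈ 27.1 atm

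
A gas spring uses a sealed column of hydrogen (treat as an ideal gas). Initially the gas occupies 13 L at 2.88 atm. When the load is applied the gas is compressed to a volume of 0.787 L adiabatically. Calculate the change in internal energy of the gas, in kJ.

ΔU ≈ 19.6 kJ

γ = 7/5 for a diatomic ideal gas.
P₂ = P₁(V₁/V₂)^γ = 2.88×(13/0.787)^(7/5) = 146.1 atm.
For a reversible adiabat, W_by_gas = (P₁V₁ − P₂V₂)/(γ−1).
W_by = (291800×0.013 − 1.48×10^7×0.000787) / (2/5) = -19640 J.
Q = 0 ⇒ ΔU = −W_by = 19640 J.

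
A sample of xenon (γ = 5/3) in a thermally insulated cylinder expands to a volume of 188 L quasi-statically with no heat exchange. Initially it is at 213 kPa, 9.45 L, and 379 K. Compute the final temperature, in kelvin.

Adiabatic: T₁V₁^(γ−1) = T₂V₂^(γ−1) ⇒ T₂ = T₁ (V₁/V₂)^(γ−1).
T₂ = 379 × (9.45/188)^(2/3) = 51.62 K.

T₂ ≈ 51.6 K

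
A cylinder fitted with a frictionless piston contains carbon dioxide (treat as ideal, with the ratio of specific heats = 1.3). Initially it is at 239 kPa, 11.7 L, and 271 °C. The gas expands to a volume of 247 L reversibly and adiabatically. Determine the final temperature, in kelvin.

For a reversible adiabat TV^(γ−1) is constant, so T₂ = T₁ (V₁/V₂)^(γ−1).
T₁ = 271 °C = 544.1 K.
T₂ = 544.1 × (11.7/247)^(0.3) = 218 K.

T₂ ≈ 218 K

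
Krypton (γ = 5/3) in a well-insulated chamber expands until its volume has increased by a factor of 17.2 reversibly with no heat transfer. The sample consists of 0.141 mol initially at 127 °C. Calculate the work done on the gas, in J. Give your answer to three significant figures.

For a reversible adiabat TV^(γ−1) is constant, so T₂ = T₁ (V₁/V₂)^(γ−1).
T₁ = 127 °C = 400.1 K.
T₂ = 400.1 × (1/17.2)^(2/3) = 60.05 K.
Q = 0, so ΔU = W_on_gas = nCᵥΔT with Cᵥ = R/(γ−1) = 12.47 J/(mol·K).
ΔU = 0.141 × 12.47 × (60.05 − 400.1) = -598 J.

W ≈ -598 J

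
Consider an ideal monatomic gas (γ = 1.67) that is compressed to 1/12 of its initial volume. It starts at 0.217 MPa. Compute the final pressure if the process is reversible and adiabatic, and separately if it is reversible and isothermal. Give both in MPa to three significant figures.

Isothermal: P₂ = P₁(V₁/V₂) = 0.217×12 = 2.604 MPa.
Adiabatic: P₂ = P₁(V₁/V₂)^γ = 0.217×12^(1.67) = 13.76 MPa.

adiabatic: 13.8 MPa; isothermal: 2.60 MPa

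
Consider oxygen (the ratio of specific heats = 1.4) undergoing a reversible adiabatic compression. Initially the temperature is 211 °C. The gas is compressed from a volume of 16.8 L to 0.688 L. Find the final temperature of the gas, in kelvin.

Adiabatic: T₁V₁^(γ−1) = T₂V₂^(γ−1) ⇒ T₂ = T₁ (V₁/V₂)^(γ−1).
T₁ = 211 °C = 484.1 K.
T₂ = 484.1 × (16.8/0.688)^(0.4) = 1738 K.

T₂ ≈ 1740 K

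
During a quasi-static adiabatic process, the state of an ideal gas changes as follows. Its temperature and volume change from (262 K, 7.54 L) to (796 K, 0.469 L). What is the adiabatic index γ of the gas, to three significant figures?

TV^(γ−1) = const ⇒ γ − 1 = ln(T₂/T₁) / ln(V₁/V₂).
γ = 1 + ln(796/262) / ln(7.54/0.469) = 1.4.

γ ≈ 1.40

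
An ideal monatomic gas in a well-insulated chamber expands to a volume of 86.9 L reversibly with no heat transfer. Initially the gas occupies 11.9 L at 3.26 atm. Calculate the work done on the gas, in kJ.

γ = 5/3 for a monatomic ideal gas.
P₂ = P₁(V₁/V₂)^γ = 3.26×(11.9/86.9)^(5/3) = 0.1186 atm.
For a reversible adiabat, W_by_gas = (P₁V₁ − P₂V₂)/(γ−1).
W_by = (330300×0.0119 − 12020×0.0869) / (2/3) = 4330 J.
W_on_gas = −W_by = -4330 J.

W ≈ -4.33 kJ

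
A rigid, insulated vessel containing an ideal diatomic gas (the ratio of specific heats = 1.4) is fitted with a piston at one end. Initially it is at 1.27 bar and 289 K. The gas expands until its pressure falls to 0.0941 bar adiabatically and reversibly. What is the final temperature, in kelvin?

T₂ ≈ 137 K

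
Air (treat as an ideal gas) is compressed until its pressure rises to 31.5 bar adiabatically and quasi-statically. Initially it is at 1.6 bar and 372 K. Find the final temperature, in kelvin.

T₂ ≈ 872 K

Adiabatic: T₂/T₁ = (P₂/P₁)^((γ−1)/γ).
For a diatomic ideal gas γ = 7/5, so (γ−1)/γ = 2/7.
T₂ = 372 × (31.5/1.6)^(2/7) = 871.6 K.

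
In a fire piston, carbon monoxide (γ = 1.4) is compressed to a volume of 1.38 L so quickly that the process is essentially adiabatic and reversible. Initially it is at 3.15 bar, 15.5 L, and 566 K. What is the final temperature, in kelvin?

T₂ ≈ 1490 K

Adiabatic: T₁V₁^(γ−1) = T₂V₂^(γ−1) ⇒ T₂ = T₁ (V₁/V₂)^(γ−1).
T₂ = 566 × (15.5/1.38)^(0.4) = 1489 K.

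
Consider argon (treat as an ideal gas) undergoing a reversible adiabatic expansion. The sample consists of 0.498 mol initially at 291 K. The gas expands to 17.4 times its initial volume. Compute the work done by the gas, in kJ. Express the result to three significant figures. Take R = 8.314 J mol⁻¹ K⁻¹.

Adiabatic: T₁V₁^(γ−1) = T₂V₂^(γ−1) ⇒ T₂ = T₁ (V₁/V₂)^(γ−1).
γ = 5/3 for a monatomic ideal gas, so γ−1 = 2/3.
T₂ = 291 × (1/17.4)^(2/3) = 43.34 K.
Q = 0, so ΔU = W_on_gas = nCᵥΔT with Cᵥ = R/(γ−1) = 12.47 J/(mol·K).
ΔU = 0.498 × 12.47 × (43.34 − 291) = -1538 J.
Work done by the gas = −ΔU = 1538 J.

W ≈ 1.54 kJ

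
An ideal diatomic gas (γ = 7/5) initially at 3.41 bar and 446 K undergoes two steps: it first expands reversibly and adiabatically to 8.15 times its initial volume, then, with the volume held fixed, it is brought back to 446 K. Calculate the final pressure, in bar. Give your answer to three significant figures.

P₃ ≈ 0.418 bar

Adiabatic step (PV^γ = const): P₂ = 3.41×(1/8.15)^(7/5) = 0.1808 bar; T₂ = 446×(1/8.15)^(2/5) = 192.7 K.
Isochoric: P₃ = P₂(T₃/T₂) = 0.1808 × (446/192.7) = 0.4184 bar.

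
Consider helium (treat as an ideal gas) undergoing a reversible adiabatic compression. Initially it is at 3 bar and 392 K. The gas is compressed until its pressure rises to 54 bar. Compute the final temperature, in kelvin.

T₂ ≈ 1250 K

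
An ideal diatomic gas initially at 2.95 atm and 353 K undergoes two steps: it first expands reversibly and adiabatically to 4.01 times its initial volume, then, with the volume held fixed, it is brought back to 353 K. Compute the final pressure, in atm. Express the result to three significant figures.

P₃ ≈ 0.736 atm

For a diatomic ideal gas γ = 7/5.
Adiabatic step (PV^γ = const): P₂ = 2.95×(1/4.01)^(7/5) = 0.4221 atm; T₂ = 353×(1/4.01)^(2/5) = 202.5 K.
Isochoric: P₃ = P₂(T₃/T₂) = 0.4221 × (353/202.5) = 0.7357 atm.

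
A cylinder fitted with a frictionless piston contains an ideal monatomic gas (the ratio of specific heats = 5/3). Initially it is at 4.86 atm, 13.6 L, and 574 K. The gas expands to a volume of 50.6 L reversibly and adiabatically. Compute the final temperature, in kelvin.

T₂ ≈ 239 K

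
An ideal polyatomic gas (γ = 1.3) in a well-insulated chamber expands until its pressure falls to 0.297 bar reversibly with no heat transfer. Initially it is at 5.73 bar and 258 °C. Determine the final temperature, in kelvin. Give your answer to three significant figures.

Along an adiabat T P^((1−γ)/γ) is constant, so T₂ = T₁ (P₂/P₁)^((γ−1)/γ).
T₁ = 258 °C = 531.1 K.
T₂ = 531.1 × (0.297/5.73)^(0.231) = 268.3 K.

T₂ ≈ 268 K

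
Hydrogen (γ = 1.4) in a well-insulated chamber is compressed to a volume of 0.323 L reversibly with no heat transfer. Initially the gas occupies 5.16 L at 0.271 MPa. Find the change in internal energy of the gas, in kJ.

ΔU ≈ 7.10 kJ

P₂ = P₁(V₁/V₂)^γ = 0.271×(5.16/0.323)^(1.4) = 13.12 MPa.
For a reversible adiabat, W_by_gas = (P₁V₁ − P₂V₂)/(γ−1).
W_by = (271000×0.00516 − 1.312×10^7×0.000323) / (0.4) = -7095 J.
Q = 0 ⇒ ΔU = −W_by = 7095 J.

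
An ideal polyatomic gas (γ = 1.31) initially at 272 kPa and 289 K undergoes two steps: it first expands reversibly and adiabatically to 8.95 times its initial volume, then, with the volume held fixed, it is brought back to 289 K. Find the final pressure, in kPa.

P₃ ≈ 30.4 kPa

Adiabatic step (PV^γ = const): P₂ = 272×(1/8.95)^(1.31) = 15.41 kPa; T₂ = 289×(1/8.95)^(0.31) = 146.5 K.
Isochoric: P₃ = P₂(T₃/T₂) = 15.41 × (289/146.5) = 30.39 kPa.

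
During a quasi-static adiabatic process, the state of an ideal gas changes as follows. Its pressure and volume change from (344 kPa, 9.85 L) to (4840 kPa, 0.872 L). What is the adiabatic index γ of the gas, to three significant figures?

γ ≈ 1.09

PV^γ = const ⇒ γ = ln(P₂/P₁) / ln(V₁/V₂).
γ = ln(4840/344) / ln(9.85/0.872) = 1.091.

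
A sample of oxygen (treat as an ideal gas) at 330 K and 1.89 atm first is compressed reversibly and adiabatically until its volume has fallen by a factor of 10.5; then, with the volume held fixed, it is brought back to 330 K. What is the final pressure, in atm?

For a diatomic ideal gas γ = 7/5.
Adiabatic step (PV^γ = const): P₂ = 1.89×10.5^(7/5) = 50.83 atm; T₂ = 330×10.5^(2/5) = 845.3 K.
Isochoric: P₃ = P₂(T₃/T₂) = 50.83 × (330/845.3) = 19.84 atm.

P₃ ≈ 19.8 atm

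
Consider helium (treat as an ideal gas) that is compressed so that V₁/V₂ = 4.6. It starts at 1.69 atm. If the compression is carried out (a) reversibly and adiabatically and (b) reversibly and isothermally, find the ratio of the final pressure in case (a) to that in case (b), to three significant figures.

P_adiabatic / P_isothermal ≈ 2.77

For a monatomic ideal gas γ = 5/3.
Isothermal: P_b = P₁(V₁/V₂) = 1.69×4.6.
Adiabatic: P_a = P₁(V₁/V₂)^γ = 1.69×4.6^(5/3).
P_a/P_b = (V₁/V₂)^(γ−1) = 4.6^(2/3) = 2.766.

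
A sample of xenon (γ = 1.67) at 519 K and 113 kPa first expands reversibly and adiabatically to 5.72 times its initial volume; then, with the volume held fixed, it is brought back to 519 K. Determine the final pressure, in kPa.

Adiabatic step (PV^γ = const): P₂ = 113×(1/5.72)^(1.67) = 6.141 kPa; T₂ = 519×(1/5.72)^(0.67) = 161.3 K.
Isochoric: P₃ = P₂(T₃/T₂) = 6.141 × (519/161.3) = 19.76 kPa.

P₃ ≈ 19.8 kPa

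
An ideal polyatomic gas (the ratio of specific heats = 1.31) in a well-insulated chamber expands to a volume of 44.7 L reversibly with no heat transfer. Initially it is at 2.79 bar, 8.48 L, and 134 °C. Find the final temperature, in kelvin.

T₂ ≈ 243 K

For a reversible adiabat TV^(γ−1) is constant, so T₂ = T₁ (V₁/V₂)^(γ−1).
T₁ = 134 °C = 407.1 K.
T₂ = 407.1 × (8.48/44.7)^(0.31) = 243.2 K.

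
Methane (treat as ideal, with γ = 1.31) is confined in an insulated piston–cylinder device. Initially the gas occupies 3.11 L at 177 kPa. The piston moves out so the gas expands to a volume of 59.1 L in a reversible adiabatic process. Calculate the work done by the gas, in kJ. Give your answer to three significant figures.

W ≈ 1.06 kJ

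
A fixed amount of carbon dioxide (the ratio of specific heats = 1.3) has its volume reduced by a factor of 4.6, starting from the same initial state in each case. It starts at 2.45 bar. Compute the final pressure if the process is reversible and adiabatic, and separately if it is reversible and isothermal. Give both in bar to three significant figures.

Isothermal: P₂ = P₁(V₁/V₂) = 2.45×4.6 = 11.27 bar.
Adiabatic: P₂ = P₁(V₁/V₂)^γ = 2.45×4.6^(1.3) = 17.81 bar.

adiabatic: 17.8 bar; isothermal: 11.3 bar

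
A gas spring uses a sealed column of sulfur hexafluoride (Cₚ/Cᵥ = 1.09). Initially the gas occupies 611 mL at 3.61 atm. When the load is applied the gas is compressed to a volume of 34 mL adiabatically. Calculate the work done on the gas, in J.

P₂ = P₁(V₁/V₂)^γ = 3.61×(611/34)^(1.09) = 84.14 atm.
For a reversible adiabat, W_by_gas = (P₁V₁ − P₂V₂)/(γ−1).
W_by = (365800×0.000611 − 8.525×10^6×3.4×10^-5) / (0.09) = -737.3 J.
W_on_gas = −W_by = 737.3 J.

W ≈ 737 J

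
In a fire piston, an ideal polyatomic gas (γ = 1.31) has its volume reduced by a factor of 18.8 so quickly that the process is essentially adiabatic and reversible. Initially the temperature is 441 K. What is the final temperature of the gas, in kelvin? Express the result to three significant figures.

Adiabatic: T₁V₁^(γ−1) = T₂V₂^(γ−1) ⇒ T₂ = T₁ (V₁/V₂)^(γ−1).
T₂ = 441 × 18.8^(0.31) = 1095 K.

T₂ ≈ 1100 K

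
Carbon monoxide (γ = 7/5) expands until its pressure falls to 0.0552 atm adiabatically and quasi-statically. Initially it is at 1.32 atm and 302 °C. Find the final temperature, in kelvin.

Adiabatic: T₂/T₁ = (P₂/P₁)^((γ−1)/γ).
T₁ = 302 °C = 575.1 K.
T₂ = 575.1 × (0.0552/1.32)^(2/7) = 232.2 K.

T₂ ≈ 232 K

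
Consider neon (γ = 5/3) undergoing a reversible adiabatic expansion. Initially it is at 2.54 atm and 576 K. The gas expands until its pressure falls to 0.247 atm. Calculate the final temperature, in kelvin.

Along an adiabat T P^((1−γ)/γ) is constant, so T₂ = T₁ (P₂/P₁)^((γ−1)/γ).
T₂ = 576 × (0.247/2.54)^(2/5) = 226.8 K.

T₂ ≈ 227 K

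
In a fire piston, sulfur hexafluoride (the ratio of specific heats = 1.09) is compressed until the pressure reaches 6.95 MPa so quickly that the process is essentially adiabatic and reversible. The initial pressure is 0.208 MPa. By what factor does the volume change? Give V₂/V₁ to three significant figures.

V₂/V₁ ≈ 0.0400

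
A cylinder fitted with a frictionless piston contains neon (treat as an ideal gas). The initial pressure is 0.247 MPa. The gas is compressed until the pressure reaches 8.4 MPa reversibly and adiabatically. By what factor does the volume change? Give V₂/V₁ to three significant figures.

V₂/V₁ ≈ 0.121

From PV^γ = const, V₂/V₁ = (P₁/P₂)^(1/γ).
For a monatomic ideal gas γ = 5/3.
V₂/V₁ = (0.247/8.4)^(3/5) = 0.1205.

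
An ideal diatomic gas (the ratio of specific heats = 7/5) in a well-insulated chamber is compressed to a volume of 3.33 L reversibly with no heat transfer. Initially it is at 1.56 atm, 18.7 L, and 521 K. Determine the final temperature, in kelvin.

For a reversible adiabat TV^(γ−1) is constant, so T₂ = T₁ (V₁/V₂)^(γ−1).
T₂ = 521 × (18.7/3.33)^(2/5) = 1039 K.

T₂ ≈ 1040 K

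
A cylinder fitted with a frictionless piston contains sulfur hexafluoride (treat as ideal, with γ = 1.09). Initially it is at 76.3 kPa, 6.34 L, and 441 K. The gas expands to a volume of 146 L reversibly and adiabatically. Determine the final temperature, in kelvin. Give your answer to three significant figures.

T₂ ≈ 333 K

Adiabatic: T₁V₁^(γ−1) = T₂V₂^(γ−1) ⇒ T₂ = T₁ (V₁/V₂)^(γ−1).
T₂ = 441 × (6.34/146)^(0.09) = 332.5 K.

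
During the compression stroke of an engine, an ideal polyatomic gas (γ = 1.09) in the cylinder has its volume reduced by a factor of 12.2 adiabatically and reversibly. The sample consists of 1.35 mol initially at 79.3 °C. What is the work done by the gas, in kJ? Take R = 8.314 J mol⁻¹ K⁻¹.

For a reversible adiabat TV^(γ−1) is constant, so T₂ = T₁ (V₁/V₂)^(γ−1).
T₁ = 79.3 °C = 352.4 K.
T₂ = 352.4 × 12.2^(0.09) = 441.4 K.
Q = 0, so ΔU = W_on_gas = nCᵥΔT with Cᵥ = R/(γ−1) = 92.38 J/(mol·K).
ΔU = 1.35 × 92.38 × (441.4 − 352.4) = 11100 J.
Work done by the gas = −ΔU = -11100 J.

W ≈ -11.1 kJ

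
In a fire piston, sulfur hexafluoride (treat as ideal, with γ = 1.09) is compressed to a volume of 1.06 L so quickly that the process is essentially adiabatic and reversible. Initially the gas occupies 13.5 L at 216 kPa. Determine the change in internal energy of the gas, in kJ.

P₂ = P₁(V₁/V₂)^γ = 216×(13.5/1.06)^(1.09) = 3459 kPa.
For a reversible adiabat, W_by_gas = (P₁V₁ − P₂V₂)/(γ−1).
W_by = (216000×0.0135 − 3.459×10^6×0.00106) / (0.09) = -8338 J.
Q = 0 ⇒ ΔU = −W_by = 8338 J.

ΔU ≈ 8.34 kJ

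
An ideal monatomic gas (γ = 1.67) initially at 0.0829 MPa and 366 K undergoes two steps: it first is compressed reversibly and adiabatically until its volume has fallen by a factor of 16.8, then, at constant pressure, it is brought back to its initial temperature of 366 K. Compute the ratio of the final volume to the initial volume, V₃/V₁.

Adiabatic step: V₂/V₁ = 0.05952; T₂ = T₁·16.8^(0.67) = 2423 K.
Isobaric step: V₃/V₂ = T₃/T₂ = 366/2423.
V₃/V₁ = (V₂/V₁)(V₃/V₂) = 0.05952 × (366/2423) = 0.008989.

V₃/V₁ ≈ 0.00899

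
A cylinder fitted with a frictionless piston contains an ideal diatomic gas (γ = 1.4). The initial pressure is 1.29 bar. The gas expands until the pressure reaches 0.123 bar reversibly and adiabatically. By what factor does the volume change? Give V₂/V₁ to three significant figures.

V₂/V₁ ≈ 5.36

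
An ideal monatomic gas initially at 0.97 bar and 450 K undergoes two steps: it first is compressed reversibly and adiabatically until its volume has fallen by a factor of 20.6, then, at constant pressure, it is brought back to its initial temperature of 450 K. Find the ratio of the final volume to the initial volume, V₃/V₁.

V₃/V₁ ≈ 0.00646

For a monatomic ideal gas γ = 5/3.
Adiabatic step: V₂/V₁ = 0.04854; T₂ = T₁·20.6^(2/3) = 3382 K.
Isobaric step: V₃/V₂ = T₃/T₂ = 450/3382.
V₃/V₁ = (V₂/V₁)(V₃/V₂) = 0.04854 × (450/3382) = 0.00646.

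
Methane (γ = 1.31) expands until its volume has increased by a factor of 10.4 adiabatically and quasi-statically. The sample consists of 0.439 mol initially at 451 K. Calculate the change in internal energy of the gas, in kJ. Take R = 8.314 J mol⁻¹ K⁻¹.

Adiabatic: T₁V₁^(γ−1) = T₂V₂^(γ−1) ⇒ T₂ = T₁ (V₁/V₂)^(γ−1).
T₂ = 451 × (1/10.4)^(0.31) = 218.2 K.
Q = 0, so ΔU = W_on_gas = nCᵥΔT with Cᵥ = R/(γ−1) = 26.82 J/(mol·K).
ΔU = 0.439 × 26.82 × (218.2 − 451) = -2741 J.

ΔU ≈ -2.74 kJ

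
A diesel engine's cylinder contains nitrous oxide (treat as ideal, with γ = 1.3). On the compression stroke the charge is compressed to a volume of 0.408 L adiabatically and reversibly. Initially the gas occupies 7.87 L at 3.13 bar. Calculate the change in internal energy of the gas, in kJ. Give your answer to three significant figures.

P₂ = P₁(V₁/V₂)^γ = 3.13×(7.87/0.408)^(1.3) = 146.7 bar.
For a reversible adiabat, W_by_gas = (P₁V₁ − P₂V₂)/(γ−1).
W_by = (313000×0.00787 − 1.467×10^7×0.000408) / (0.3) = -11740 J.
Q = 0 ⇒ ΔU = −W_by = 11740 J.

ΔU ≈ 11.7 kJ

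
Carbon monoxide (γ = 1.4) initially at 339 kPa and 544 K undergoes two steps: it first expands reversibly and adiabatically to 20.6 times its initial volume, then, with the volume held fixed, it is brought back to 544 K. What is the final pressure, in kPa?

P₃ ≈ 16.5 kPa

Adiabatic step (PV^γ = const): P₂ = 339×(1/20.6)^(1.4) = 4.907 kPa; T₂ = 544×(1/20.6)^(0.4) = 162.2 K.
Isochoric: P₃ = P₂(T₃/T₂) = 4.907 × (544/162.2) = 16.46 kPa.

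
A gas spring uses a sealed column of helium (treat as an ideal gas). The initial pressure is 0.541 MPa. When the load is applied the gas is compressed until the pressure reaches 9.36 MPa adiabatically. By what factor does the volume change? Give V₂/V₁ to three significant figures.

From PV^γ = const, V₂/V₁ = (P₁/P₂)^(1/γ).
For a monatomic ideal gas γ = 5/3.
V₂/V₁ = (0.541/9.36)^(3/5) = 0.1808.

V₂/V₁ ≈ 0.181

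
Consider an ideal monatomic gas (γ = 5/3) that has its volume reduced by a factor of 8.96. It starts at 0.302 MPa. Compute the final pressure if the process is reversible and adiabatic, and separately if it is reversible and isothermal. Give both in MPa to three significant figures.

adiabatic: 11.7 MPa; isothermal: 2.71 MPa

Isothermal: P₂ = P₁(V₁/V₂) = 0.302×8.96 = 2.706 MPa.
Adiabatic: P₂ = P₁(V₁/V₂)^γ = 0.302×8.96^(5/3) = 11.67 MPa.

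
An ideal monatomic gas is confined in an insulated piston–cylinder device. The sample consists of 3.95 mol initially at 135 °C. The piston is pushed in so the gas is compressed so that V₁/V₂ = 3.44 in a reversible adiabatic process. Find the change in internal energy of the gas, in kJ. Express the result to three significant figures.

ΔU ≈ 25.7 kJ

For a reversible adiabat TV^(γ−1) is constant, so T₂ = T₁ (V₁/V₂)^(γ−1).
γ = 5/3 for a monatomic ideal gas, so γ−1 = 2/3.
T₁ = 135 °C = 408.1 K.
T₂ = 408.1 × 3.44^(2/3) = 930.1 K.
Q = 0, so ΔU = W_on_gas = nCᵥΔT with Cᵥ = R/(γ−1) = 12.47 J/(mol·K).
ΔU = 3.95 × 12.47 × (930.1 − 408.1) = 25710 J.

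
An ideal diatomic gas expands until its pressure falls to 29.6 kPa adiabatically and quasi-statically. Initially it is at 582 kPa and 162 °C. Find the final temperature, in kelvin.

T₂ ≈ 186 K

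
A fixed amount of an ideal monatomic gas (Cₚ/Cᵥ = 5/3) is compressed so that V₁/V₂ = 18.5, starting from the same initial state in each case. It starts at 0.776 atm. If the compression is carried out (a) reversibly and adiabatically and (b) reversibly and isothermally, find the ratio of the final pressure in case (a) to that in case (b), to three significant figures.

Isothermal: P_b = P₁(V₁/V₂) = 0.776×18.5.
Adiabatic: P_a = P₁(V₁/V₂)^γ = 0.776×18.5^(5/3).
P_a/P_b = (V₁/V₂)^(γ−1) = 18.5^(2/3) = 6.995.

P_adiabatic / P_isothermal ≈ 6.99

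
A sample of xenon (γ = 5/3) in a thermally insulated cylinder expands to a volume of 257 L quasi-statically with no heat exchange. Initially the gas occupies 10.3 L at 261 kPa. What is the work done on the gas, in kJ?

P₂ = P₁(V₁/V₂)^γ = 261×(10.3/257)^(5/3) = 1.225 kPa.
For a reversible adiabat, W_by_gas = (P₁V₁ − P₂V₂)/(γ−1).
W_by = (261000×0.0103 − 1225×0.257) / (2/3) = 3560 J.
W_on_gas = −W_by = -3560 J.

W ≈ -3.56 kJ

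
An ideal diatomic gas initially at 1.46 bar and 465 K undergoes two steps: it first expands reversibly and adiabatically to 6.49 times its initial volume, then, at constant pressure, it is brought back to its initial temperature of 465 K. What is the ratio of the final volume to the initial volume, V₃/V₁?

V₃/V₁ ≈ 13.7

For a diatomic ideal gas γ = 7/5.
Adiabatic step: V₂/V₁ = 6.49; T₂ = T₁·(1/6.49)^(2/5) = 220.1 K.
Isobaric step: V₃/V₂ = T₃/T₂ = 465/220.1.
V₃/V₁ = (V₂/V₁)(V₃/V₂) = 6.49 × (465/220.1) = 13.71.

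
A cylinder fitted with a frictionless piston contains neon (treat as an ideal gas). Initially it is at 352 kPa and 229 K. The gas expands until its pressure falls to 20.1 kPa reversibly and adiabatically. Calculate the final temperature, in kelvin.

Along an adiabat T P^((1−γ)/γ) is constant, so T₂ = T₁ (P₂/P₁)^((γ−1)/γ).
For a monatomic ideal gas γ = 5/3, so (γ−1)/γ = 2/5.
T₂ = 229 × (20.1/352)^(2/5) = 72.86 K.

T₂ ≈ 72.9 K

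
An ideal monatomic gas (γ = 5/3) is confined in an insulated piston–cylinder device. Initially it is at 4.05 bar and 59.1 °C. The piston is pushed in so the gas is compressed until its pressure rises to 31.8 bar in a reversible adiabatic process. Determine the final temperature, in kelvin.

Along an adiabat T P^((1−γ)/γ) is constant, so T₂ = T₁ (P₂/P₁)^((γ−1)/γ).
T₁ = 59.1 °C = 332.2 K.
T₂ = 332.2 × (31.8/4.05)^(2/5) = 757.6 K.

T₂ ≈ 758 K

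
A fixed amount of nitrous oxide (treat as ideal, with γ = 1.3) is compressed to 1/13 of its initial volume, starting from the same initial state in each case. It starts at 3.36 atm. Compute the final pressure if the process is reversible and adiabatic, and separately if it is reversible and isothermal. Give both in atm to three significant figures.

Isothermal: P₂ = P₁(V₁/V₂) = 3.36×13 = 43.68 atm.
Adiabatic: P₂ = P₁(V₁/V₂)^γ = 3.36×13^(1.3) = 94.29 atm.

adiabatic: 94.3 atm; isothermal: 43.7 atm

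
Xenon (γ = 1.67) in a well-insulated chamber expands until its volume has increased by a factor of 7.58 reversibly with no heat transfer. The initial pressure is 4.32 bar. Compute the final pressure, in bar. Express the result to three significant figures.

P₂ ≈ 0.147 bar

Adiabatic: P₁V₁^γ = P₂V₂^γ ⇒ P₂ = P₁ (V₁/V₂)^γ.
P₂ = 4.32 × (1/7.58)^(1.67) = 0.1467 bar.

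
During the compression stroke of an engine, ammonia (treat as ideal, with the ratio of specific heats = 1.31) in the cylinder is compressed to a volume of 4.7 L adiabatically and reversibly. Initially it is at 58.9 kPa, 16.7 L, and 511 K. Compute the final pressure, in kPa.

P₂ ≈ 310 kPa

Since PV^γ is constant along a reversible adiabat, P₂ = P₁ (V₁/V₂)^γ.
P₂ = 58.9 × (16.7/4.7)^(1.31) = 310 kPa.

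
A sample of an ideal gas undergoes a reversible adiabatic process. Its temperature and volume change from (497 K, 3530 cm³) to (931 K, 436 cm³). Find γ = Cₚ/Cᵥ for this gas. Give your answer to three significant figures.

TV^(γ−1) = const ⇒ γ − 1 = ln(T₂/T₁) / ln(V₁/V₂).
γ = 1 + ln(931/497) / ln(3530/436) = 1.3.

γ ≈ 1.30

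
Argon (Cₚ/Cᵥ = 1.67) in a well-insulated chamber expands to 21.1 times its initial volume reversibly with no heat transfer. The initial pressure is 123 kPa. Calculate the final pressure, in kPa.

P₂ ≈ 0.756 kPa

Adiabatic: P₁V₁^γ = P₂V₂^γ ⇒ P₂ = P₁ (V₁/V₂)^γ.
P₂ = 123 × (1/21.1)^(1.67) = 0.7557 kPa.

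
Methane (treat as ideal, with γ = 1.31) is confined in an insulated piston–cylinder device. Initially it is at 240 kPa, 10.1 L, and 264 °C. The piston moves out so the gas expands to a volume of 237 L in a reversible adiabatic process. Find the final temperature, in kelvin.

For a reversible adiabat TV^(γ−1) is constant, so T₂ = T₁ (V₁/V₂)^(γ−1).
T₁ = 264 °C = 537.1 K.
T₂ = 537.1 × (10.1/237)^(0.31) = 202 K.

T₂ ≈ 202 K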